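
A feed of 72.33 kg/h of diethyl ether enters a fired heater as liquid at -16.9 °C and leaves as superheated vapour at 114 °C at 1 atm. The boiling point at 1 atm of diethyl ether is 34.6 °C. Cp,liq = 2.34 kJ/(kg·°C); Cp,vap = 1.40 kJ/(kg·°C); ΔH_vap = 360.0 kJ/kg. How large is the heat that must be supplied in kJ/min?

liquid -16.9→34.6 °C: 120.51 kJ/kg
vaporisation at 34.6 °C: 360 kJ/kg
vapour 34.6→114 °C: 111.16 kJ/kg
Δh = 120.51 + 360 + 111.16 = 591.67 kJ/kg
Q = ṁ·Δh = 72.33 kg/h × 591.67 kJ/kg = 42795 kJ/h
|Q| = 11.888 kW = 713.26 kJ/min

Q = 713 kJ/min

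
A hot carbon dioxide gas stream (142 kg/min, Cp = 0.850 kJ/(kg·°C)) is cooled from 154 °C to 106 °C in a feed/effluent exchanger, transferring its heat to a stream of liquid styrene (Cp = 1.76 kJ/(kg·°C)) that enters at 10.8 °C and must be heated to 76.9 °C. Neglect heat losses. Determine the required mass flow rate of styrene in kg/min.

Heat released by hot stream: Q = 142 × 0.850 × (154 − 106) = 5793.6 kJ/min
Energy balance on cold side (adiabatic exchanger): Q = ṁ_c·Cp_c·(T_c,out − T_c,in)
ṁ_c = 5793.6 / [1.76 × (76.9 − 10.8)] = 49.801 kg/min

ṁ_c = 49.8 kg/min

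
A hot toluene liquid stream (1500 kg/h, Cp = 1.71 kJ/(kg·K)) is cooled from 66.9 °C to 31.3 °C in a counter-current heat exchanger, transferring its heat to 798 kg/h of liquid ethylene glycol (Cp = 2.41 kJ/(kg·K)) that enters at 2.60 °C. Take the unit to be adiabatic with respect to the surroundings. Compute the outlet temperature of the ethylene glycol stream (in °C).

T_c,out = 50.1 °C

Heat released by hot stream: Q = 1500 × 1.71 × (66.9 − 31.3) = 91314 kJ/h
Energy balance on cold side (adiabatic exchanger): Q = ṁ_c·Cp_c·(T_c,out − T_c,in)
T_c,out = 2.60 + 91314/(798 × 2.41) = 50.081 °C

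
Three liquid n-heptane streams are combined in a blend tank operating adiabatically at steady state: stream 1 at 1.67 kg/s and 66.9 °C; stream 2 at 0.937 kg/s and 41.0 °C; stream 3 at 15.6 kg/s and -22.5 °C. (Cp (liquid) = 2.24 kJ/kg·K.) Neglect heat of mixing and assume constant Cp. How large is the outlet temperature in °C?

T_out = -11.0 °C

No heat crosses the boundary, so H_out = H_in.
Σ ṁᵢCp,ᵢTᵢ = 1.67×2.24×66.9 + 0.937×2.24×41.0 + 15.6×2.24×-22.5 = -449.93
Σ ṁᵢCp,ᵢ = 1.67×2.24 + 0.937×2.24 + 15.6×2.24 = 40.784
T_out = -449.93 / 40.784 = -11.032 °C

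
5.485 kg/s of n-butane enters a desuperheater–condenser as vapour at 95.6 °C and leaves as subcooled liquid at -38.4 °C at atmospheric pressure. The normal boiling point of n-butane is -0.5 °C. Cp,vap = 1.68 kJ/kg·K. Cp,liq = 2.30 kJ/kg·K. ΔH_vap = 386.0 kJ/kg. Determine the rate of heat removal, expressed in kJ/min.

Q_c = 209000 kJ/min

vapour 95.6→-0.5 °C: -161.45 kJ/kg
condensation at -0.5 °C: -386 kJ/kg
liquid -0.5→-38.4 °C: -87.17 kJ/kg
Δh = -161.45 + -386 + -87.17 = -634.62 kJ/kg
Q = ṁ·Δh = 5.485 kg/s × -634.62 kJ/kg = -3480.9 kJ/s
|Q| = 3480.9 kW = 208850 kJ/min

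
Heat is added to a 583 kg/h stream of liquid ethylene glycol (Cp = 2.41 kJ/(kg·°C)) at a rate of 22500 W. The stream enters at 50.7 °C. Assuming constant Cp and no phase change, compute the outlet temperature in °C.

T_out = 108 °C

Q = 22500 W = 81000 kJ/h
ΔT = Q/(ṁ·Cp) = 81000/(583×2.41) = 57.65 K
T_out = 50.7 + 57.65 = 108.35 °C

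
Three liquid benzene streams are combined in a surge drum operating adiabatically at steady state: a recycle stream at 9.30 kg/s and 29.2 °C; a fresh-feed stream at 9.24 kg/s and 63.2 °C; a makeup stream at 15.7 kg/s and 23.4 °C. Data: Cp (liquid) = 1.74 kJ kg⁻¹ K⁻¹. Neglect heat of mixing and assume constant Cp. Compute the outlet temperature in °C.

No heat crosses the boundary, so H_out = H_in.
T_out = Σ ṁᵢCp,ᵢTᵢ / Σ ṁᵢCp,ᵢ
      = 2127.9 / 59.578 = 35.716 °C

T_out = 35.7 °C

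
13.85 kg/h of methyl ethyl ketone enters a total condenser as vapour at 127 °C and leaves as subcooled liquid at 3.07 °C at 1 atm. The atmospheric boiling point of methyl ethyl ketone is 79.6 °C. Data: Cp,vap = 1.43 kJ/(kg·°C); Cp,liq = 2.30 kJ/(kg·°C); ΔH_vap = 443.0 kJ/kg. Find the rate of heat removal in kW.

vapour 127→79.6 °C: -67.782 kJ/kg
condensation at 79.6 °C: -443 kJ/kg
liquid 79.6→3.07 °C: -176.02 kJ/kg
Δh = -67.782 + -443 + -176.02 = -686.8 kJ/kg
Q = ṁ·Δh = 13.85 kg/h × -686.8 kJ/kg = -9512.2 kJ/h
|Q| = 2.6423 kW

Q_c = 2.64 kW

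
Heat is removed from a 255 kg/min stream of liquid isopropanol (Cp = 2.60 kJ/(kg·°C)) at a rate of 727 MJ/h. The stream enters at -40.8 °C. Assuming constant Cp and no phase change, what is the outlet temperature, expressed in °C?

Q = 727 MJ/h = 12117 kJ/min
ΔT = Q/(ṁ·Cp) = 12117/(255×2.60) = 18.276 K
T_out = -40.8 − 18.276 = -59.076 °C

T_out = -59.1 °C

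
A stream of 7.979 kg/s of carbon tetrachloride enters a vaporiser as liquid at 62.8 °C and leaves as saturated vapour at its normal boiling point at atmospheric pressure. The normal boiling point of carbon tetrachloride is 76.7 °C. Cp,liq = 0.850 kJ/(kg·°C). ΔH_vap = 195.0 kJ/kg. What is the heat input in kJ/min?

Q = 99000 kJ/min

liquid 62.8→76.7 °C: 11.815 kJ/kg
vaporisation at 76.7 °C: 195 kJ/kg
Δh = 11.815 + 195 = 206.81 kJ/kg
Q = ṁ·Δh = 7.979 kg/s × 206.81 kJ/kg = 1650.2 kJ/s
|Q| = 1650.2 kW = 99011 kJ/min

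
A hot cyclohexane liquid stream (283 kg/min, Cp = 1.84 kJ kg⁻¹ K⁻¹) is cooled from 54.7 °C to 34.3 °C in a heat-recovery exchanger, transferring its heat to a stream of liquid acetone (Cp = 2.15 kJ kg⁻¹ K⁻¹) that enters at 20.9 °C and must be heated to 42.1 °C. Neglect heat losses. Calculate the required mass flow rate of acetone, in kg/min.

ṁ_c = 233 kg/min

Heat released by hot stream: Q = 283 × 1.84 × (54.7 − 34.3) = 10623 kJ/min
Energy balance on cold side (adiabatic exchanger): Q = ṁ_c·Cp_c·(T_c,out − T_c,in)
ṁ_c = 10623 / [2.15 × (42.1 − 20.9)] = 233.06 kg/min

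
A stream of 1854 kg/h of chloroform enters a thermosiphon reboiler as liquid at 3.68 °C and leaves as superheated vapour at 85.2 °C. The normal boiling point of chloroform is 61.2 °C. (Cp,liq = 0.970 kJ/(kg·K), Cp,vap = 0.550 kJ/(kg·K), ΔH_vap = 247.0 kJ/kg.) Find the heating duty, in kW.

Q = 163 kW

liquid 3.68→61.2 °C: 55.794 kJ/kg
vaporisation at 61.2 °C: 247 kJ/kg
vapour 61.2→85.2 °C: 13.2 kJ/kg
Δh = 55.794 + 247 + 13.2 = 315.99 kJ/kg
Q = ṁ·Δh = 1854 kg/h × 315.99 kJ/kg = 585850 kJ/h
|Q| = 162.74 kW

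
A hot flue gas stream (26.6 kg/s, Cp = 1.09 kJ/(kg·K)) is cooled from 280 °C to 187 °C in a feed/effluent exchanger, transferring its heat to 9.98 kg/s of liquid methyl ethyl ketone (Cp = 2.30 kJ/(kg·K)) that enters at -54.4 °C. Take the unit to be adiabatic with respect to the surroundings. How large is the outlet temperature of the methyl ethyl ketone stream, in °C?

T_c,out = 63.1 °C

Heat released by hot stream: Q = 26.6 × 1.09 × (280 − 187) = 2696.4 kJ/s
Energy balance on cold side (adiabatic exchanger): Q = ṁ_c·Cp_c·(T_c,out − T_c,in)
T_c,out = -54.4 + 2696.4/(9.98 × 2.30) = 63.072 °C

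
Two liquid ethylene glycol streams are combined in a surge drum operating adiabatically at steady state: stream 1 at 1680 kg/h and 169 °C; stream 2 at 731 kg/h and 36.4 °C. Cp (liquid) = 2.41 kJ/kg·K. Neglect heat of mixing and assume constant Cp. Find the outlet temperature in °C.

T_out = 129 °C

Adiabatic, steady state ⇒ Σ ṁᵢCp,ᵢ(T_out − Tᵢ) = 0
T_out = Σ ṁᵢCp,ᵢTᵢ / Σ ṁᵢCp,ᵢ
      = 748370 / 5810.5 = 128.8 °C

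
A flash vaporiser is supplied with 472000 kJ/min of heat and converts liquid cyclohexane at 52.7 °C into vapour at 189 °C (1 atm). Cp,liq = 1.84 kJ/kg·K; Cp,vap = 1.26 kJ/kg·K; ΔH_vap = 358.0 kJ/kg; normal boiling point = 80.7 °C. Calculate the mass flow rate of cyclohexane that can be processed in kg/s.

ṁ = 14.4 kg/s

Δh = 1.84×(80.7−52.7) + 358.0 + 1.26×(189−80.7) = 545.98 kJ/kg
Q = 472000 kJ/min = 7866.7 kJ/s = 7866.7 kJ/s
ṁ = Q/Δh = 7866.7 / 545.98 = 14.408 kg/s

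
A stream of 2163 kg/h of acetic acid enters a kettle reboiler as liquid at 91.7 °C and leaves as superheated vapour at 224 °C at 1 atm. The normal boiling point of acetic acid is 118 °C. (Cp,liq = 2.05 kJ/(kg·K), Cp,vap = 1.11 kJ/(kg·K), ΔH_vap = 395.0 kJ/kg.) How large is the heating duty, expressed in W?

liquid 91.7→118 °C: 53.915 kJ/kg
vaporisation at 118 °C: 395 kJ/kg
vapour 118→224 °C: 117.66 kJ/kg
Δh = 53.915 + 395 + 117.66 = 566.58 kJ/kg
Q = ṁ·Δh = 2163 kg/h × 566.58 kJ/kg = 1.2255e+06 kJ/h
|Q| = 340.42 kW = 340420 W

Q = 340000 W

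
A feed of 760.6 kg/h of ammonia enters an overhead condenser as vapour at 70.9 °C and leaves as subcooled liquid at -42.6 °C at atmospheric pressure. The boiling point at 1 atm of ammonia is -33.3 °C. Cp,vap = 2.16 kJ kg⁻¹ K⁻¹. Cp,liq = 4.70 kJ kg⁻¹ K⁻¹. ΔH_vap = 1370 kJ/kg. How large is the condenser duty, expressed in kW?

vapour 70.9→-33.3 °C: -225.07 kJ/kg
condensation at -33.3 °C: -1370 kJ/kg
liquid -33.3→-42.6 °C: -43.71 kJ/kg
Δh = -225.07 + -1370 + -43.71 = -1638.8 kJ/kg
Q = ṁ·Δh = 760.6 kg/h × -1638.8 kJ/kg = -1.2465e+06 kJ/h
|Q| = 346.24 kW

Q_c = 346 kW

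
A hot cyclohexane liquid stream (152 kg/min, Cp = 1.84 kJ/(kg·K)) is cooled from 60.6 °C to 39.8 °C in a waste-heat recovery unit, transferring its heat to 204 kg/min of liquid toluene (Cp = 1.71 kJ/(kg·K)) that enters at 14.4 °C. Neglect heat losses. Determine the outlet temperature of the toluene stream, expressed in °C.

T_c,out = 31.1 °C

Heat released by hot stream: Q = 152 × 1.84 × (60.6 − 39.8) = 5817.3 kJ/min
Energy balance on cold side (adiabatic exchanger): Q = ṁ_c·Cp_c·(T_c,out − T_c,in)
T_c,out = 14.4 + 5817.3/(204 × 1.71) = 31.076 °C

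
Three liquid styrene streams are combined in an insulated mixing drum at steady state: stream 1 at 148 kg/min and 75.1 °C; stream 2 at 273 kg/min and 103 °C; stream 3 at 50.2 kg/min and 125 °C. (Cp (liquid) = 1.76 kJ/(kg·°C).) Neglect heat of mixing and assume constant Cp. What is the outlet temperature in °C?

T_out = 96.6 °C

Energy balance with Q = 0: Σ ṁᵢCp,ᵢ(T_out − Tᵢ) = 0
Σ ṁᵢCp,ᵢTᵢ = 148×1.76×75.1 + 273×1.76×103 + 50.2×1.76×125 = 80095
Σ ṁᵢCp,ᵢ = 148×1.76 + 273×1.76 + 50.2×1.76 = 829.31
T_out = 80095 / 829.31 = 96.581 °C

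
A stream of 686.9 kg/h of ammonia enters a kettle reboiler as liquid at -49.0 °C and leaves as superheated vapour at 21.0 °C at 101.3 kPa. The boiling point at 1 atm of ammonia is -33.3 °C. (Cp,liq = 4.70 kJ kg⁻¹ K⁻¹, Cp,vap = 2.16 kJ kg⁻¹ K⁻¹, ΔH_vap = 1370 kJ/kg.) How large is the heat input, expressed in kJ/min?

liquid -49.0→-33.3 °C: 73.79 kJ/kg
vaporisation at -33.3 °C: 1370 kJ/kg
vapour -33.3→21.0 °C: 117.29 kJ/kg
Δh = 73.79 + 1370 + 117.29 = 1561.1 kJ/kg
Q = ṁ·Δh = 686.9 kg/h × 1561.1 kJ/kg = 1.0723e+06 kJ/h
|Q| = 297.86 kW = 17872 kJ/min

Q = 17900 kJ/min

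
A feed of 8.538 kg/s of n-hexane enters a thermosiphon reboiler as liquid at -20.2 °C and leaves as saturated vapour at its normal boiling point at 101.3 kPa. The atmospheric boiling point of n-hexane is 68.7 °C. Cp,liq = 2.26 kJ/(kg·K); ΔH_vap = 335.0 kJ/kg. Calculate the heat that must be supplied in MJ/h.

liquid -20.2→68.7 °C: 200.91 kJ/kg
vaporisation at 68.7 °C: 335 kJ/kg
Δh = 200.91 + 335 = 535.91 kJ/kg
Q = ṁ·Δh = 8.538 kg/s × 535.91 kJ/kg = 4575.6 kJ/s
|Q| = 4575.6 kW = 16472 MJ/h

Q = 16500 MJ/h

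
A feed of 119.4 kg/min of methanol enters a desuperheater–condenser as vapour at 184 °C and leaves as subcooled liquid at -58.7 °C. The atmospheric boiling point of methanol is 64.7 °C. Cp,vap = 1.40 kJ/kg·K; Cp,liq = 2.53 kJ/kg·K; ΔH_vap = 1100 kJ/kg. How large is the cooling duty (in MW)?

vapour 184→64.7 °C: -167.02 kJ/kg
condensation at 64.7 °C: -1100 kJ/kg
liquid 64.7→-58.7 °C: -312.2 kJ/kg
Δh = -167.02 + -1100 + -312.2 = -1579.2 kJ/kg
Q = ṁ·Δh = 119.4 kg/min × -1579.2 kJ/kg = -188560 kJ/min
|Q| = 3142.7 kW = 3.1427 MW

Q_c = 3.14 MW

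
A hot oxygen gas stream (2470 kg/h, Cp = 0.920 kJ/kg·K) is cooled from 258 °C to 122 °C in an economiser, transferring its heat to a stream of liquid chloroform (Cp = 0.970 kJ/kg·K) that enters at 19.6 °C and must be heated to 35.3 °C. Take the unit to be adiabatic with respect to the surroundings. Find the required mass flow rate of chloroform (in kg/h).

Heat released by hot stream: Q = 2470 × 0.920 × (258 − 122) = 309050 kJ/h
Energy balance on cold side (adiabatic exchanger): Q = ṁ_c·Cp_c·(T_c,out − T_c,in)
ṁ_c = 309050 / [0.970 × (35.3 − 19.6)] = 20293 kg/h

ṁ_c = 20300 kg/h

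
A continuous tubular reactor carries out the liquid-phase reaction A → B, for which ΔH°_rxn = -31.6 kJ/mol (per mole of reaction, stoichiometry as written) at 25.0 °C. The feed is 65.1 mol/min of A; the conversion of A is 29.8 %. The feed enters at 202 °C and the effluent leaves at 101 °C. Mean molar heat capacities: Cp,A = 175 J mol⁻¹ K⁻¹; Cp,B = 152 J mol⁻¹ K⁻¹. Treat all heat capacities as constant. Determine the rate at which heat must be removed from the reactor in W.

Q_out = 30000 W

Extent of reaction ξ = 0.298 × 65.1 = 19.4 mol/min
Reaction term: ξ·ΔH°_rxn = 19.4 × -31.6 = -613.03 kJ/min
Sensible, feed 202→25 °C: -2016.5 kJ/min
Outlet flows (mol/min): A 45.7, B 19.4
Sensible, products 25→101 °C: 831.92 kJ/min
Q = ΔH = -1797.6 kJ/min = -29.96 kW
Heat removed = 29960 W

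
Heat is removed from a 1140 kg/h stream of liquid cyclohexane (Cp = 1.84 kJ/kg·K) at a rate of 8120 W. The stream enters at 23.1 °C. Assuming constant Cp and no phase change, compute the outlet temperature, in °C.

Q = 8120 W = 29232 kJ/h
ΔT = Q/(ṁ·Cp) = 29232/(1140×1.84) = 13.936 K
T_out = 23.1 − 13.936 = 9.1641 °C

T_out = 9.16 °C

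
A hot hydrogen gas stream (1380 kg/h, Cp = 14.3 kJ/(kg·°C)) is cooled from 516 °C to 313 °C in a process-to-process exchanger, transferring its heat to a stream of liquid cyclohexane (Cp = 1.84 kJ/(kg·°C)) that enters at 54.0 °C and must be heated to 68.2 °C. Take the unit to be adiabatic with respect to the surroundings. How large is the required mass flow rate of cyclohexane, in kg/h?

ṁ_c = 153000 kg/h

Heat released by hot stream: Q = 1380 × 14.3 × (516 − 313) = 4.006e+06 kJ/h
Energy balance on cold side (adiabatic exchanger): Q = ṁ_c·Cp_c·(T_c,out − T_c,in)
ṁ_c = 4.006e+06 / [1.84 × (68.2 − 54.0)] = 153320 kg/h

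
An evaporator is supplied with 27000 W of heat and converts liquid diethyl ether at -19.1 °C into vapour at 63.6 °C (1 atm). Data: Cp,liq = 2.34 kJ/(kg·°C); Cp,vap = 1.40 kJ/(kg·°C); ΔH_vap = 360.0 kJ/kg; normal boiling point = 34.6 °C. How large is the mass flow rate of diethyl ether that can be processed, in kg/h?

Δh = 2.34×(34.6−-19.1) + 360.0 + 1.40×(63.6−34.6) = 526.26 kJ/kg
Q = 27000 W = 27 kJ/s = 97200 kJ/h
ṁ = Q/Δh = 97200 / 526.26 = 184.7 kg/h

ṁ = 185 kg/h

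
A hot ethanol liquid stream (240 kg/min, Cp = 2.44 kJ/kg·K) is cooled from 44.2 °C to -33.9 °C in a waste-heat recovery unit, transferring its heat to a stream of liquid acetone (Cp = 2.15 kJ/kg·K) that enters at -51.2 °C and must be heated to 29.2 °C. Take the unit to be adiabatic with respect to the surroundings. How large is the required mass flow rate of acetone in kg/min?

Heat released by hot stream: Q = 240 × 2.44 × (44.2 − -33.9) = 45735 kJ/min
Energy balance on cold side (adiabatic exchanger): Q = ṁ_c·Cp_c·(T_c,out − T_c,in)
ṁ_c = 45735 / [2.15 × (29.2 − -51.2)] = 264.58 kg/min

ṁ_c = 265 kg/min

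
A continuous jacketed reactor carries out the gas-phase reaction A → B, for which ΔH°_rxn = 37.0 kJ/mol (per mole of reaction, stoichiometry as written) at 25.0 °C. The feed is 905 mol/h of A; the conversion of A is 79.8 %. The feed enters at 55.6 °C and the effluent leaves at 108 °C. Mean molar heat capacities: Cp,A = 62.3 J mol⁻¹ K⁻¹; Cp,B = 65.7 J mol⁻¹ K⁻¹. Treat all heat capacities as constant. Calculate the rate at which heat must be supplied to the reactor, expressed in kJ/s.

Extent of reaction ξ = 0.798 × 905 = 722.19 mol/h
Reaction term: ξ·ΔH°_rxn = 722.19 × 37.0 = 26721 kJ/h
Sensible, feed 55.6→25 °C: -1725.3 kJ/h
Outlet flows (mol/h): A 182.81, B 722.19
Sensible, products 25→108 °C: 4883.5 kJ/h
Q = ΔH = 29879 kJ/h = 8.2998 kW
Heat supplied = 8.2998 kJ/s

Q_in = 8.30 kJ/s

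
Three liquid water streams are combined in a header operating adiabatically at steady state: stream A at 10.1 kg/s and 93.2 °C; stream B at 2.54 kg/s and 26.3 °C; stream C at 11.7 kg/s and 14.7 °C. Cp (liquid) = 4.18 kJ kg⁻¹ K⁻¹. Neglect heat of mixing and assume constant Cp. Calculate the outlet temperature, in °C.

T_out = 48.5 °C

No heat crosses the boundary, so H_out = H_in.
Σ ṁᵢCp,ᵢTᵢ = 10.1×4.18×93.2 + 2.54×4.18×26.3 + 11.7×4.18×14.7 = 4932.9
Σ ṁᵢCp,ᵢ = 10.1×4.18 + 2.54×4.18 + 11.7×4.18 = 101.74
T_out = 4932.9 / 101.74 = 48.484 °C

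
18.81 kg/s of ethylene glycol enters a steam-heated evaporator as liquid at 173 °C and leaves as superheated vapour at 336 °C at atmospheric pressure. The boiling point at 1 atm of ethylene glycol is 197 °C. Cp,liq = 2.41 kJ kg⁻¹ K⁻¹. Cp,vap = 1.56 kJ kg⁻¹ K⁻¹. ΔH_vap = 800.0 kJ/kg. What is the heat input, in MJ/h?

liquid 173→197 °C: 57.84 kJ/kg
vaporisation at 197 °C: 800 kJ/kg
vapour 197→336 °C: 216.84 kJ/kg
Δh = 57.84 + 800 + 216.84 = 1074.7 kJ/kg
Q = ṁ·Δh = 18.81 kg/s × 1074.7 kJ/kg = 20215 kJ/s
|Q| = 20215 kW = 72773 MJ/h

Q = 72800 MJ/h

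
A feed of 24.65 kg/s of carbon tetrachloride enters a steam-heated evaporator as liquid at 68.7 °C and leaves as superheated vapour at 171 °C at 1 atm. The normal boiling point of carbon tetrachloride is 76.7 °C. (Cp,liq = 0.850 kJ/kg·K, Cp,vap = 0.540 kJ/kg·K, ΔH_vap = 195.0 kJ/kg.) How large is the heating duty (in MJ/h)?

liquid 68.7→76.7 °C: 6.8 kJ/kg
vaporisation at 76.7 °C: 195 kJ/kg
vapour 76.7→171 °C: 50.922 kJ/kg
Δh = 6.8 + 195 + 50.922 = 252.72 kJ/kg
Q = ṁ·Δh = 24.65 kg/s × 252.72 kJ/kg = 6229.6 kJ/s
|Q| = 6229.6 kW = 22427 MJ/h

Q = 22400 MJ/h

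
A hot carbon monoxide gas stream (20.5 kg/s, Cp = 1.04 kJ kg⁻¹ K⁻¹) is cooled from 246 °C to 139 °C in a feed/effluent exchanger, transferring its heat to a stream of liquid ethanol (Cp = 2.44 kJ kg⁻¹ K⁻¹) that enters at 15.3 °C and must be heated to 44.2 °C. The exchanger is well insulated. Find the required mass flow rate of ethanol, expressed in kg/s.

ṁ_c = 32.4 kg/s

Heat released by hot stream: Q = 20.5 × 1.04 × (246 − 139) = 2281.2 kJ/s
Energy balance on cold side (adiabatic exchanger): Q = ṁ_c·Cp_c·(T_c,out − T_c,in)
ṁ_c = 2281.2 / [2.44 × (44.2 − 15.3)] = 32.351 kg/s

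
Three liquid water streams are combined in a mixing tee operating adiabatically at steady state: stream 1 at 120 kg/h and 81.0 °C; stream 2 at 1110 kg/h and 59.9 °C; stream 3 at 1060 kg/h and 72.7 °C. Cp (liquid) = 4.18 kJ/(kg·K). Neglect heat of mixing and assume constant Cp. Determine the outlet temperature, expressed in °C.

T_out = 66.9 °C

Energy balance with Q = 0: Σ ṁᵢCp,ᵢ(T_out − Tᵢ) = 0
Σ ṁᵢCp,ᵢTᵢ = 120×4.18×81.0 + 1110×4.18×59.9 + 1060×4.18×72.7 = 640670
Σ ṁᵢCp,ᵢ = 120×4.18 + 1110×4.18 + 1060×4.18 = 9572.2
T_out = 640670 / 9572.2 = 66.931 °C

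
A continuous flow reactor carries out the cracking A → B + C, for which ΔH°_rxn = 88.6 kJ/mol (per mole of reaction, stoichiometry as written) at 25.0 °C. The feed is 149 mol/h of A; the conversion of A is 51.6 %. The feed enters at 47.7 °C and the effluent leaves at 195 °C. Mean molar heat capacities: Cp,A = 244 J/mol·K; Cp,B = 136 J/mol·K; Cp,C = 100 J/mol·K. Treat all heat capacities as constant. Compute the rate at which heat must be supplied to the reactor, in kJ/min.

Q_in = 201 kJ/min

Extent of reaction ξ = 0.516 × 149 = 76.884 mol/h
Reaction term: ξ·ΔH°_rxn = 76.884 × 88.6 = 6811.9 kJ/h
Sensible, feed 47.7→25 °C: -825.28 kJ/h
Outlet flows (mol/h): A 72.116, B 76.884, C 76.884
Sensible, products 25→195 °C: 6076 kJ/h
Q = ΔH = 12063 kJ/h = 3.3507 kW
Heat supplied = 201.04 kJ/min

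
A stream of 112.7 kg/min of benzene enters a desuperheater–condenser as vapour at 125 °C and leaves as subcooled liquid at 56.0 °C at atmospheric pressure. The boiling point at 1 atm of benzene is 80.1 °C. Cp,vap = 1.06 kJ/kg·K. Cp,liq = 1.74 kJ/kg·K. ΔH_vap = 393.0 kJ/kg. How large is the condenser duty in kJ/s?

Q_c = 906 kJ/s

vapour 125→80.1 °C: -47.594 kJ/kg
condensation at 80.1 °C: -393 kJ/kg
liquid 80.1→56.0 °C: -41.934 kJ/kg
Δh = -47.594 + -393 + -41.934 = -482.53 kJ/kg
Q = ṁ·Δh = 112.7 kg/min × -482.53 kJ/kg = -54381 kJ/min
|Q| = 906.35 kW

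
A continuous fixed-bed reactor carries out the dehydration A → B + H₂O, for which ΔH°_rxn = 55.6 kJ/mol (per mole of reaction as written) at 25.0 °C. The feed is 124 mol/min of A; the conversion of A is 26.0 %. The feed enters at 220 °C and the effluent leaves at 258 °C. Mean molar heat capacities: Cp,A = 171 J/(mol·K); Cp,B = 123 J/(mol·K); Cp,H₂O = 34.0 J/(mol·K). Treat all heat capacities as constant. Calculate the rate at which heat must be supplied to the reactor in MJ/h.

Extent of reaction ξ = 0.260 × 124 = 32.24 mol/min
Reaction term: ξ·ΔH°_rxn = 32.24 × 55.6 = 1792.5 kJ/min
Sensible, feed 220→25 °C: -4134.8 kJ/min
Outlet flows (mol/min): A 91.76, B 32.24, H₂O 32.24
Sensible, products 25→258 °C: 4835.4 kJ/min
Q = ΔH = 2493.1 kJ/min = 41.552 kW
Heat supplied = 149.59 MJ/h

Q_in = 150 MJ/h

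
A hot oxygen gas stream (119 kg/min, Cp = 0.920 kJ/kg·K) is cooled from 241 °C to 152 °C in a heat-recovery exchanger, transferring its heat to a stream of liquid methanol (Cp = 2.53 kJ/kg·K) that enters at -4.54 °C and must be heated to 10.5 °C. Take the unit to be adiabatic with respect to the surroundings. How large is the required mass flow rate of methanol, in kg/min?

Heat released by hot stream: Q = 119 × 0.920 × (241 − 152) = 9743.7 kJ/min
Energy balance on cold side (adiabatic exchanger): Q = ṁ_c·Cp_c·(T_c,out − T_c,in)
ṁ_c = 9743.7 / [2.53 × (10.5 − -4.54)] = 256.07 kg/min

ṁ_c = 256 kg/min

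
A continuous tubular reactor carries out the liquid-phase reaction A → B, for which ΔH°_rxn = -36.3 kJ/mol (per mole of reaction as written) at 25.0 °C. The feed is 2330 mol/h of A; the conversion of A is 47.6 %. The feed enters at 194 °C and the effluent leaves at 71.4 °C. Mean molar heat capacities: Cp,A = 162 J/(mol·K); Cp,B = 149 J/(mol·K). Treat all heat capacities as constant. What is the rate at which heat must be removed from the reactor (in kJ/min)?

Extent of reaction ξ = 0.476 × 2330 = 1109.1 mol/h
Reaction term: ξ·ΔH°_rxn = 1109.1 × -36.3 = -40260 kJ/h
Sensible, feed 194→25 °C: -63791 kJ/h
Outlet flows (mol/h): A 1220.9, B 1109.1
Sensible, products 25→71.4 °C: 16845 kJ/h
Q = ΔH = -87205 kJ/h = -24.224 kW
Heat removed = 1453.4 kJ/min

Q_out = 1450 kJ/min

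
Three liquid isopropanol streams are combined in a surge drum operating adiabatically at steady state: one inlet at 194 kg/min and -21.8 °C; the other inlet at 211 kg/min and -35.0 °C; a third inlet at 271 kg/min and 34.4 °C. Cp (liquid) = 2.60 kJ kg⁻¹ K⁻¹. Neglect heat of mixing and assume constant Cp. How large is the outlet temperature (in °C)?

Adiabatic, steady state ⇒ Σ ṁᵢCp,ᵢ(T_out − Tᵢ) = 0
Σ ṁᵢCp,ᵢTᵢ = 194×2.60×-21.8 + 211×2.60×-35.0 + 271×2.60×34.4 = -5958.7
Σ ṁᵢCp,ᵢ = 194×2.60 + 211×2.60 + 271×2.60 = 1757.6
T_out = -5958.7 / 1757.6 = -3.3902 °C

T_out = -3.39 °C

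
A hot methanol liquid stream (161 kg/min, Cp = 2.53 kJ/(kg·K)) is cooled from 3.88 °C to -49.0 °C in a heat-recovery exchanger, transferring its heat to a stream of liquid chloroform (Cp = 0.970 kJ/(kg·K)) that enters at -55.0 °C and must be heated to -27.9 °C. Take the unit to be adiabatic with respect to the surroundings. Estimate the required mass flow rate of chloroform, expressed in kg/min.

Heat released by hot stream: Q = 161 × 2.53 × (3.88 − -49.0) = 21540 kJ/min
Energy balance on cold side (adiabatic exchanger): Q = ṁ_c·Cp_c·(T_c,out − T_c,in)
ṁ_c = 21540 / [0.970 × (-27.9 − -55.0)] = 819.4 kg/min

ṁ_c = 819 kg/min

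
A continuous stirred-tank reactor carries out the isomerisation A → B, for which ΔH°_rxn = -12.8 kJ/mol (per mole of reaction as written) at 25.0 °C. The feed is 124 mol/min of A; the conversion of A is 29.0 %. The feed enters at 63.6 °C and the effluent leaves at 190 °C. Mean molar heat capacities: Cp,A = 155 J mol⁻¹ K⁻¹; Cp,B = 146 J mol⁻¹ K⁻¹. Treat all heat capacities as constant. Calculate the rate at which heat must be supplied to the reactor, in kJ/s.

Extent of reaction ξ = 0.290 × 124 = 35.96 mol/min
Reaction term: ξ·ΔH°_rxn = 35.96 × -12.8 = -460.29 kJ/min
Sensible, feed 63.6→25 °C: -741.89 kJ/min
Outlet flows (mol/min): A 88.04, B 35.96
Sensible, products 25→190 °C: 3117.9 kJ/min
Q = ΔH = 1915.7 kJ/min = 31.929 kW
Heat supplied = 31.929 kJ/s

Q_in = 31.9 kJ/s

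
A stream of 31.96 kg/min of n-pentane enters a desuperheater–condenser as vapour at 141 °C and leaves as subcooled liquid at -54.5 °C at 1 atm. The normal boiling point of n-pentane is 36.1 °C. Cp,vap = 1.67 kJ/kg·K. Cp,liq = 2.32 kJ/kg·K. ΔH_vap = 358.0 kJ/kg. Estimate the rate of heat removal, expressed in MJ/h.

vapour 141→36.1 °C: -175.18 kJ/kg
condensation at 36.1 °C: -358 kJ/kg
liquid 36.1→-54.5 °C: -210.19 kJ/kg
Δh = -175.18 + -358 + -210.19 = -743.38 kJ/kg
Q = ṁ·Δh = 31.96 kg/min × -743.38 kJ/kg = -23758 kJ/min
|Q| = 395.97 kW = 1425.5 MJ/h

Q_c = 1430 MJ/h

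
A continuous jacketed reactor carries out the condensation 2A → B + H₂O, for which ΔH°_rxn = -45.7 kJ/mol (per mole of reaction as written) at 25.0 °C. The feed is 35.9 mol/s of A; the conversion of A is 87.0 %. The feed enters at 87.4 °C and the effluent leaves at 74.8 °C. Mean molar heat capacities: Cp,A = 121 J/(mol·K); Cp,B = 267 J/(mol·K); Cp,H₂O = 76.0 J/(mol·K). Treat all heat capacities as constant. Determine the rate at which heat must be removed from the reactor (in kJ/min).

Extent of reaction ξ = 0.870 × 35.9 / 2 = 15.616 mol/s
Reaction term: ξ·ΔH°_rxn = 15.616 × -45.7 = -713.67 kJ/s
Sensible, feed 87.4→25 °C: -271.06 kJ/s
Outlet flows (mol/s): A 4.667, B 15.616, H₂O 15.616
Sensible, products 25→74.8 °C: 294.87 kJ/s
Q = ΔH = -689.86 kJ/s = -689.86 kW
Heat removed = 41392 kJ/min

Q_out = 41400 kJ/min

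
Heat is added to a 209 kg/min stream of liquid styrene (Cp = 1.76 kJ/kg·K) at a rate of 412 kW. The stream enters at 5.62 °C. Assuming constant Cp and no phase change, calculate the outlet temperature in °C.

T_out = 72.8 °C

Q = 412 kW = 24720 kJ/min
ΔT = Q/(ṁ·Cp) = 24720/(209×1.76) = 67.203 K
T_out = 5.62 + 67.203 = 72.823 °C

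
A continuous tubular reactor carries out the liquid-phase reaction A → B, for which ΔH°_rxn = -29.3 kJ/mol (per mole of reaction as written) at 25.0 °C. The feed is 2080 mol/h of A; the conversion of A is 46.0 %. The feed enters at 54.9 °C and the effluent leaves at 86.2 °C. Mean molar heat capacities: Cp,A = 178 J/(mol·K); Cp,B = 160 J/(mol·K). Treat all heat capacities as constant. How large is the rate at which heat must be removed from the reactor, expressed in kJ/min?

Q_out = 292 kJ/min

Extent of reaction ξ = 0.460 × 2080 = 956.8 mol/h
Reaction term: ξ·ΔH°_rxn = 956.8 × -29.3 = -28034 kJ/h
Sensible, feed 54.9→25 °C: -11070 kJ/h
Outlet flows (mol/h): A 1123.2, B 956.8
Sensible, products 25→86.2 °C: 21605 kJ/h
Q = ΔH = -17500 kJ/h = -4.861 kW
Heat removed = 291.66 kJ/min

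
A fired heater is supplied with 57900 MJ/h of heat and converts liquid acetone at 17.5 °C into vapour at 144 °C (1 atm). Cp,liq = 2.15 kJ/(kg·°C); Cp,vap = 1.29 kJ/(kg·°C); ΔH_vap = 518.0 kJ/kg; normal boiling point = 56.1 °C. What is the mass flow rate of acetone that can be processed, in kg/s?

ṁ = 22.5 kg/s

Δh = 2.15×(56.1−17.5) + 518.0 + 1.29×(144−56.1) = 714.38 kJ/kg
Q = 57900 MJ/h = 16083 kJ/s = 16083 kJ/s
ṁ = Q/Δh = 16083 / 714.38 = 22.514 kg/s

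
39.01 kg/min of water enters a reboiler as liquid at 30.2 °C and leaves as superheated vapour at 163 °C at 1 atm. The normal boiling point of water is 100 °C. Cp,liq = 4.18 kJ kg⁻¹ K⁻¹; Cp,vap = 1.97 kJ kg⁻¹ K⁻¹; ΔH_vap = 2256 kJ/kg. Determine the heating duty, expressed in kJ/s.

Q = 1740 kJ/s

liquid 30.2→100 °C: 291.76 kJ/kg
vaporisation at 100 °C: 2256 kJ/kg
vapour 100→163 °C: 124.11 kJ/kg
Δh = 291.76 + 2256 + 124.11 = 2671.9 kJ/kg
Q = ṁ·Δh = 39.01 kg/min × 2671.9 kJ/kg = 104230 kJ/min
|Q| = 1737.2 kW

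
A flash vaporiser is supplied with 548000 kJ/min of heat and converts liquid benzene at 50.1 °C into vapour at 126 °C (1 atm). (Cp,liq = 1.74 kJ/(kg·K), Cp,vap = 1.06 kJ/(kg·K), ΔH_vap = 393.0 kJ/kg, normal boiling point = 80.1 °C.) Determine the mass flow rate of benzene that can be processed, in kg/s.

Δh = 1.74×(80.1−50.1) + 393.0 + 1.06×(126−80.1) = 493.85 kJ/kg
Q = 548000 kJ/min = 9133.3 kJ/s = 9133.3 kJ/s
ṁ = Q/Δh = 9133.3 / 493.85 = 18.494 kg/s

ṁ = 18.5 kg/s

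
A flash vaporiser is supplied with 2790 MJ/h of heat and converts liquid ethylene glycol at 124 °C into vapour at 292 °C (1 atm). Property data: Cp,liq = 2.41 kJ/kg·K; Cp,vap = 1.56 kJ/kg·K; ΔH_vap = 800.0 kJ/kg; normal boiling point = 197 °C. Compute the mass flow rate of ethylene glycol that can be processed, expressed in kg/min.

ṁ = 41.4 kg/min

Δh = 2.41×(197−124) + 800.0 + 1.56×(292−197) = 1124.1 kJ/kg
Q = 2790 MJ/h = 775 kJ/s = 46500 kJ/min
ṁ = Q/Δh = 46500 / 1124.1 = 41.365 kg/min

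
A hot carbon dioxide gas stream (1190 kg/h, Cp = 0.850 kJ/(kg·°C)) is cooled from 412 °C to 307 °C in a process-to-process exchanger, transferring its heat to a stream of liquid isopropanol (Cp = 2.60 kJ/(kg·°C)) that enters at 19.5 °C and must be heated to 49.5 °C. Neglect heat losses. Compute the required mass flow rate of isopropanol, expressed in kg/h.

Heat released by hot stream: Q = 1190 × 0.850 × (412 − 307) = 106210 kJ/h
Energy balance on cold side (adiabatic exchanger): Q = ṁ_c·Cp_c·(T_c,out − T_c,in)
ṁ_c = 106210 / [2.60 × (49.5 − 19.5)] = 1361.6 kg/h

ṁ_c = 1360 kg/h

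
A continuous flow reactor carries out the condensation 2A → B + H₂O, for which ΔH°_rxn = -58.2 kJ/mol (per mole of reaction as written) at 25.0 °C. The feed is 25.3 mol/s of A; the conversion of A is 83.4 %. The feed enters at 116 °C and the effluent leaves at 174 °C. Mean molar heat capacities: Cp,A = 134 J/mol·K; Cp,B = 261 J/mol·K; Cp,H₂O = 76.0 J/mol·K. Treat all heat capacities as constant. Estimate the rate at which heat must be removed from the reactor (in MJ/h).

Q_out = 1110 MJ/h

Extent of reaction ξ = 0.834 × 25.3 / 2 = 10.55 mol/s
Reaction term: ξ·ΔH°_rxn = 10.55 × -58.2 = -614.02 kJ/s
Sensible, feed 116→25 °C: -308.51 kJ/s
Outlet flows (mol/s): A 4.1998, B 10.55, H₂O 10.55
Sensible, products 25→174 °C: 613.61 kJ/s
Q = ΔH = -308.92 kJ/s = -308.92 kW
Heat removed = 1112.1 MJ/h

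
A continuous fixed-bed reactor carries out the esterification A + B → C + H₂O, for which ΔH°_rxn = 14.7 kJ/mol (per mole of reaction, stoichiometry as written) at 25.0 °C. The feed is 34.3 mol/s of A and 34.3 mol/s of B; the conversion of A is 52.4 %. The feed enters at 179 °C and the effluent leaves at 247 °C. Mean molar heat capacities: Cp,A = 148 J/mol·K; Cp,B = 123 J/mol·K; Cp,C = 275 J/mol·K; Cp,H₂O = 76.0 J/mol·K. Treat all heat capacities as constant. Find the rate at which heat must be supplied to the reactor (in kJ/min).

Extent of reaction ξ = 0.524 × 34.3 = 17.973 mol/s
Reaction term: ξ·ΔH°_rxn = 17.973 × 14.7 = 264.21 kJ/s
Sensible, feed 179→25 °C: -1431.5 kJ/s
Outlet flows (mol/s): A 16.327, B 16.327, C 17.973, H₂O 17.973
Sensible, products 25→247 °C: 2382.8 kJ/s
Q = ΔH = 1215.5 kJ/s = 1215.5 kW
Heat supplied = 72929 kJ/min

Q_in = 72900 kJ/min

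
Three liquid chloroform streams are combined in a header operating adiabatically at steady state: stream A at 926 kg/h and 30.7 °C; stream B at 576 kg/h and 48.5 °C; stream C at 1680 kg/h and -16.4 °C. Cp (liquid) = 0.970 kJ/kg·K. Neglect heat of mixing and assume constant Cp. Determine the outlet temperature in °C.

T_out = 9.05 °C

Adiabatic, steady state ⇒ Σ ṁᵢCp,ᵢ(T_out − Tᵢ) = 0
Σ ṁᵢCp,ᵢTᵢ = 926×0.970×30.7 + 576×0.970×48.5 + 1680×0.970×-16.4 = 27948
Σ ṁᵢCp,ᵢ = 926×0.970 + 576×0.970 + 1680×0.970 = 3086.5
T_out = 27948 / 3086.5 = 9.0547 °C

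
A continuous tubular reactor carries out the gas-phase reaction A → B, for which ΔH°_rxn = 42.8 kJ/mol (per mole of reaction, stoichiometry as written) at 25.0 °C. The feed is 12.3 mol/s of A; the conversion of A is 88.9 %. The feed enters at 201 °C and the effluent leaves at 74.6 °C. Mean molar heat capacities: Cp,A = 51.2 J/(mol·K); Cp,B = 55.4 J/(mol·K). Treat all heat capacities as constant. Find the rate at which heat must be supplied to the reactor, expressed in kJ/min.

Q_in = 23400 kJ/min

Extent of reaction ξ = 0.889 × 12.3 = 10.935 mol/s
Reaction term: ξ·ΔH°_rxn = 10.935 × 42.8 = 468.01 kJ/s
Sensible, feed 201→25 °C: -110.84 kJ/s
Outlet flows (mol/s): A 1.3653, B 10.935
Sensible, products 25→74.6 °C: 33.514 kJ/s
Q = ΔH = 390.68 kJ/s = 390.68 kW
Heat supplied = 23441 kJ/min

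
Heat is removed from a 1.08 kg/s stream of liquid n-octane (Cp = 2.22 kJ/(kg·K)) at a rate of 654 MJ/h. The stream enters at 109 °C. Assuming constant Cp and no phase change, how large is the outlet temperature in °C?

Q = 654 MJ/h = 181.67 kJ/s
ΔT = Q/(ṁ·Cp) = 181.67/(1.08×2.22) = 75.77 K
T_out = 109 − 75.77 = 33.23 °C

T_out = 33.2 °C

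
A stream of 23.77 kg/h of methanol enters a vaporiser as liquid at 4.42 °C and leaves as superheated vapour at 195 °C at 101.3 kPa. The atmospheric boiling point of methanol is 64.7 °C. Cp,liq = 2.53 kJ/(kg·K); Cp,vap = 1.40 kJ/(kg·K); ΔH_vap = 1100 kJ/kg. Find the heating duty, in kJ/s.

liquid 4.42→64.7 °C: 152.51 kJ/kg
vaporisation at 64.7 °C: 1100 kJ/kg
vapour 64.7→195 °C: 182.42 kJ/kg
Δh = 152.51 + 1100 + 182.42 = 1434.9 kJ/kg
Q = ṁ·Δh = 23.77 kg/h × 1434.9 kJ/kg = 34108 kJ/h
|Q| = 9.4745 kW

Q = 9.47 kJ/s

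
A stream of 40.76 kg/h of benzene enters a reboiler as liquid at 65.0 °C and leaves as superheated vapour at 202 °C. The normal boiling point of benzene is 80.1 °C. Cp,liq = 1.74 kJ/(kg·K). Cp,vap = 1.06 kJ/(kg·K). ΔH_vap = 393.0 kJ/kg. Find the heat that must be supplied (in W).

Q = 6210 W

liquid 65.0→80.1 °C: 26.274 kJ/kg
vaporisation at 80.1 °C: 393 kJ/kg
vapour 80.1→202 °C: 129.21 kJ/kg
Δh = 26.274 + 393 + 129.21 = 548.49 kJ/kg
Q = ṁ·Δh = 40.76 kg/h × 548.49 kJ/kg = 22356 kJ/h
|Q| = 6.2101 kW = 6210.1 W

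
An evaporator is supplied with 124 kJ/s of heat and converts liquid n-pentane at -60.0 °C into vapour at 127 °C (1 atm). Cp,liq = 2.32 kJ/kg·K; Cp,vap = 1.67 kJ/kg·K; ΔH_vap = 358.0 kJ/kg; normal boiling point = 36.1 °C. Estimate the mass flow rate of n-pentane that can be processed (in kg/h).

ṁ = 609 kg/h

Δh = 2.32×(36.1−-60.0) + 358.0 + 1.67×(127−36.1) = 732.75 kJ/kg
Q = 124 kJ/s = 124 kJ/s = 446400 kJ/h
ṁ = Q/Δh = 446400 / 732.75 = 609.21 kg/h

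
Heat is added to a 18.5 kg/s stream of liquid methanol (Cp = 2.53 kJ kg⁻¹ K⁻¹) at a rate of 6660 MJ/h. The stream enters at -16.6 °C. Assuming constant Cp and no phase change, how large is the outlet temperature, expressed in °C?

T_out = 22.9 °C

Q = 6660 MJ/h = 1850 kJ/s
ΔT = Q/(ṁ·Cp) = 1850/(18.5×2.53) = 39.526 K
T_out = -16.6 + 39.526 = 22.926 °C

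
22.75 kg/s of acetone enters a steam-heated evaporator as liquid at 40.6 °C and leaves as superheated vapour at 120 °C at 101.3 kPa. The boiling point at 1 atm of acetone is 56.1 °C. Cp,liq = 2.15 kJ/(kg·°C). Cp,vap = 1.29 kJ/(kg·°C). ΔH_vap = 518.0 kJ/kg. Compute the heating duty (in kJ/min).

Q = 865000 kJ/min

liquid 40.6→56.1 °C: 33.325 kJ/kg
vaporisation at 56.1 °C: 518 kJ/kg
vapour 56.1→120 °C: 82.431 kJ/kg
Δh = 33.325 + 518 + 82.431 = 633.76 kJ/kg
Q = ṁ·Δh = 22.75 kg/s × 633.76 kJ/kg = 14418 kJ/s
|Q| = 14418 kW = 865080 kJ/min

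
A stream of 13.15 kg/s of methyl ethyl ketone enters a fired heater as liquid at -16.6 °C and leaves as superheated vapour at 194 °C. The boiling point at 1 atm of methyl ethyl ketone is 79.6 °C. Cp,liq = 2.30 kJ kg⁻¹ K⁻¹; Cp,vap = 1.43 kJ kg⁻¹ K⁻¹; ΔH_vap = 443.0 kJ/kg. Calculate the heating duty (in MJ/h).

Q = 39200 MJ/h

liquid -16.6→79.6 °C: 221.26 kJ/kg
vaporisation at 79.6 °C: 443 kJ/kg
vapour 79.6→194 °C: 163.59 kJ/kg
Δh = 221.26 + 443 + 163.59 = 827.85 kJ/kg
Q = ṁ·Δh = 13.15 kg/s × 827.85 kJ/kg = 10886 kJ/s
|Q| = 10886 kW = 39191 MJ/h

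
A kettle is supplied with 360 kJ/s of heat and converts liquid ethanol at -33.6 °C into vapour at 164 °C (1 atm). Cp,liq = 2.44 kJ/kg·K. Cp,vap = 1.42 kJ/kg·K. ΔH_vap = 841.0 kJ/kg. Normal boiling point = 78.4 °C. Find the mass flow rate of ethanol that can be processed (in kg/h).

Δh = 2.44×(78.4−-33.6) + 841.0 + 1.42×(164−78.4) = 1235.8 kJ/kg
Q = 360 kJ/s = 360 kJ/s = 1.296e+06 kJ/h
ṁ = Q/Δh = 1.296e+06 / 1235.8 = 1048.7 kg/h

ṁ = 1050 kg/h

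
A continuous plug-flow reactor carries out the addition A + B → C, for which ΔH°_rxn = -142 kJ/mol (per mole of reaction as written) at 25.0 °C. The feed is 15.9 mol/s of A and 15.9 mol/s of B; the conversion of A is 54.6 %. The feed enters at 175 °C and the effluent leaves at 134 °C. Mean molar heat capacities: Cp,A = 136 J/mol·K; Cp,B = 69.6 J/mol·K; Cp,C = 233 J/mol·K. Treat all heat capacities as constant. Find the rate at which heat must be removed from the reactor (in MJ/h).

Q_out = 4830 MJ/h

Extent of reaction ξ = 0.546 × 15.9 = 8.6814 mol/s
Reaction term: ξ·ΔH°_rxn = 8.6814 × -142 = -1232.8 kJ/s
Sensible, feed 175→25 °C: -490.36 kJ/s
Outlet flows (mol/s): A 7.2186, B 7.2186, C 8.6814
Sensible, products 25→134 °C: 382.25 kJ/s
Q = ΔH = -1340.9 kJ/s = -1340.9 kW
Heat removed = 4827.1 MJ/h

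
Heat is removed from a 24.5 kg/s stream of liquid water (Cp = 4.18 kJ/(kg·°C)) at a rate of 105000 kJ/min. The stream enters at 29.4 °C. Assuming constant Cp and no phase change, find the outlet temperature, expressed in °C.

T_out = 12.3 °C

Q = 105000 kJ/min = 1750 kJ/s
ΔT = Q/(ṁ·Cp) = 1750/(24.5×4.18) = 17.088 K
T_out = 29.4 − 17.088 = 12.312 °C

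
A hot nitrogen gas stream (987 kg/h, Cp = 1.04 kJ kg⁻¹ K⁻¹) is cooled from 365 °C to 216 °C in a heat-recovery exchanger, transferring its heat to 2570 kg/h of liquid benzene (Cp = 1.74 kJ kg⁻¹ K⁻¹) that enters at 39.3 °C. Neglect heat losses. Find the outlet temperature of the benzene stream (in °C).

T_c,out = 73.5 °C

Heat released by hot stream: Q = 987 × 1.04 × (365 − 216) = 152950 kJ/h
Energy balance on cold side (adiabatic exchanger): Q = ṁ_c·Cp_c·(T_c,out − T_c,in)
T_c,out = 39.3 + 152950/(2570 × 1.74) = 73.502 °C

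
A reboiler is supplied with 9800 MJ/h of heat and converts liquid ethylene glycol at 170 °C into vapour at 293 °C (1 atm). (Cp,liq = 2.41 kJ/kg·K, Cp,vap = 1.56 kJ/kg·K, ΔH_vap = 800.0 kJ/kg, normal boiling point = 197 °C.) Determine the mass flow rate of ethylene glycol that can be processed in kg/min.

ṁ = 161 kg/min

Δh = 2.41×(197−170) + 800.0 + 1.56×(293−197) = 1014.8 kJ/kg
Q = 9800 MJ/h = 2722.2 kJ/s = 163330 kJ/min
ṁ = Q/Δh = 163330 / 1014.8 = 160.95 kg/min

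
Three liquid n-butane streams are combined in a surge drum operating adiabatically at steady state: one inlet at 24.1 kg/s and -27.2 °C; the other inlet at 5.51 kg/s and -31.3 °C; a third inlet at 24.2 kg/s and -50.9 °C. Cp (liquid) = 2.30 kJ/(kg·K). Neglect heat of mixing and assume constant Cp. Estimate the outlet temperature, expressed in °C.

Adiabatic, steady state ⇒ Σ ṁᵢCp,ᵢ(T_out − Tᵢ) = 0
Σ ṁᵢCp,ᵢTᵢ = 24.1×2.30×-27.2 + 5.51×2.30×-31.3 + 24.2×2.30×-50.9 = -4737.5
Σ ṁᵢCp,ᵢ = 24.1×2.30 + 5.51×2.30 + 24.2×2.30 = 123.76
T_out = -4737.5 / 123.76 = -38.278 °C

T_out = -38.3 °C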